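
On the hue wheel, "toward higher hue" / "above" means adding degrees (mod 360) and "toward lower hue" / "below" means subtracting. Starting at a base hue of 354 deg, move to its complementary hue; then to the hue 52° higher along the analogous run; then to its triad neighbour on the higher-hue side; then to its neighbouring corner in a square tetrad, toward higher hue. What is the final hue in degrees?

76°

+180° (complement): 354 + 180 = 534 → 534 − 360 = 174°
+52° (analog 52° ↑): 174 + 52 = 226°
+120° (triadic ↑): 226 + 120 = 346°
+90° (square ↑): 346 + 90 = 436 → 436 − 360 = 76°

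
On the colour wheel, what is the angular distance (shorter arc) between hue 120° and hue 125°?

|120 − 125| = 5.
5 ≤ 180, so the shorter arc is 5°.

5°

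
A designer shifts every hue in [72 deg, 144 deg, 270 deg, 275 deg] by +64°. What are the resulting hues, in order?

72 + 64 = 136°
144 + 64 = 208°
270 + 64 = 334°
275 + 64 = 339°

136°, 208°, 334°, 339°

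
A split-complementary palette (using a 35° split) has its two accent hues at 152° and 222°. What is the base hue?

The accents sit 35° either side of the complement, so the complement is their short-arc midpoint on the wheel.
Short-arc midpoint of 152° and 222°: 187°.
Base is 180° from the complement: 187 − 180 = 7°

7°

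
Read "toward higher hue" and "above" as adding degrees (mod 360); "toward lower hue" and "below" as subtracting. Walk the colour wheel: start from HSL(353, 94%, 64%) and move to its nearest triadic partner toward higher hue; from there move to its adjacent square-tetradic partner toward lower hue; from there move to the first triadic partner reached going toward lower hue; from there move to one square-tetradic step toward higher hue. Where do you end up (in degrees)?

353°

triadic ↑ +120°: 353 + 120 = 473 → 473 − 360 = 113°
square ↓ −90°: 113 − 90 = 23°
triadic ↓ −120°: 23 − 120 = -97 → -97 + 360 = 263°
square ↑ +90°: 263 + 90 = 353°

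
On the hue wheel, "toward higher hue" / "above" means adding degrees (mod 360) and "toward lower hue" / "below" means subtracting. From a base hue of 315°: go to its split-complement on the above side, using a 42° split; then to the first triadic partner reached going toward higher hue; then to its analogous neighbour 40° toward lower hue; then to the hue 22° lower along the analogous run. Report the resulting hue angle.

235°

split-comp 42° ↑ +222°: 315 + 222 = 537 → 537 − 360 = 177°
triadic ↑ +120°: 177 + 120 = 297°
analog 40° ↓ −40°: 297 − 40 = 257°
analog 22° ↓ −22°: 257 − 22 = 235°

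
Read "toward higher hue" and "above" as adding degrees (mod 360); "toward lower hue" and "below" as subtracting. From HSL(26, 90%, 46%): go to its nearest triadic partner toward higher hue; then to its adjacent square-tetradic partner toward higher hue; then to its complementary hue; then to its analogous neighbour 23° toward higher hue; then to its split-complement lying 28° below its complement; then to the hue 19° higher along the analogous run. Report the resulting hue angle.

triadic ↑ +120°: 26 + 120 = 146°
square ↑ +90°: 146 + 90 = 236°
complement +180°: 236 + 180 = 416 → 416 − 360 = 56°
analog 23° ↑ +23°: 56 + 23 = 79°
split-comp 28° ↓ +152°: 79 + 152 = 231°
analog 19° ↑ +19°: 231 + 19 = 250°

250°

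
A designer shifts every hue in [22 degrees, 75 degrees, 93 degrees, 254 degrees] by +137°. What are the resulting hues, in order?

22 + 137 = 159°
75 + 137 = 212°
93 + 137 = 230°
254 + 137 = 391 → 391 − 360 = 31°

159°, 212°, 230°, 31°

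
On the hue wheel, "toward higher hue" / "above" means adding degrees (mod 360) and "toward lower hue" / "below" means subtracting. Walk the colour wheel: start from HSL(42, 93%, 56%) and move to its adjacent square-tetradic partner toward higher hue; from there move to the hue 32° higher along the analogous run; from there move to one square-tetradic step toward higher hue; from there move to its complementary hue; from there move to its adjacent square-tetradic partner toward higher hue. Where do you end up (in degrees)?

164°

+90° (square ↑): 42 + 90 = 132°
+32° (analog 32° ↑): 132 + 32 = 164°
+90° (square ↑): 164 + 90 = 254°
+180° (complement): 254 + 180 = 434 → 434 − 360 = 74°
+90° (square ↑): 74 + 90 = 164°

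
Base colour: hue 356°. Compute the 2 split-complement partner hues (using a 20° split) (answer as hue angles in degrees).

156° and 196°

Complement of 356°: 356 + 180 = 536 → 536 − 360 = 176°
176 − 20 = 156°
176 + 20 = 196°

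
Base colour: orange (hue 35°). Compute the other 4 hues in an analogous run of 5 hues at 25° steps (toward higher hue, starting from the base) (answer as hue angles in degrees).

60°, 85°, 110° and 135°

Analogous hues sit every 25° along the wheel.
35 + 25 = 60°
35 + 50 = 85°
35 + 75 = 110°
35 + 100 = 135°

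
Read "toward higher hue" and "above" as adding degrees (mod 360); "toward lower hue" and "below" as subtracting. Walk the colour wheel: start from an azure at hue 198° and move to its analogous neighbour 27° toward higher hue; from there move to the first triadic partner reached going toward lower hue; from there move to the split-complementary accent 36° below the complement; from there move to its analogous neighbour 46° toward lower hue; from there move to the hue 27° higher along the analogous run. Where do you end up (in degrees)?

230°

198 + 27 = 225°   (analog 27° ↑)
225 − 120 = 105°   (triadic ↓)
105 + 144 = 249°   (split-comp 36° ↓)
249 − 46 = 203°   (analog 46° ↓)
203 + 27 = 230°   (analog 27° ↑)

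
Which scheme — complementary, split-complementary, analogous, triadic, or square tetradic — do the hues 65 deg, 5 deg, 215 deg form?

Sort the hues: 5°, 65°, 215°.
Successive gaps around the wheel: 60°, 150°, 150°.
Two 150° gaps and one 60° gap — a base hue opposite a pair of accents 30° either side of its complement — is the split-complementary pattern.

split-complementary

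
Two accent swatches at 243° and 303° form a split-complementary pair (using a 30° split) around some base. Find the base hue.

93°

The accents sit 30° either side of the complement, so the complement is their short-arc midpoint on the wheel.
Short-arc midpoint of 243° and 303°: 273°.
Base is 180° from the complement: 273 − 180 = 93°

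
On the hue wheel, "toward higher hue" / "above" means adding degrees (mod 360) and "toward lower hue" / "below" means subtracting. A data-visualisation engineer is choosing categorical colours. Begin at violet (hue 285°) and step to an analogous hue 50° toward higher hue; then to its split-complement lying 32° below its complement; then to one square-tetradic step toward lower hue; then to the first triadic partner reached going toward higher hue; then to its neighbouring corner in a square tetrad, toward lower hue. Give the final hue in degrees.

63°

analog 50° ↑ +50°: 285 + 50 = 335°
split-comp 32° ↓ +148°: 335 + 148 = 483 → 483 − 360 = 123°
square ↓ −90°: 123 − 90 = 33°
triadic ↑ +120°: 33 + 120 = 153°
square ↓ −90°: 153 − 90 = 63°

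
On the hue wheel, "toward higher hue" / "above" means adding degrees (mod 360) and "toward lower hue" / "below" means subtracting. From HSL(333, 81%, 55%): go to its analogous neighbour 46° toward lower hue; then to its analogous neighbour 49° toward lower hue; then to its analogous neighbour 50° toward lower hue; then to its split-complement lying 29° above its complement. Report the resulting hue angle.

37°

333 − 46 = 287°   (analog 46° ↓)
287 − 49 = 238°   (analog 49° ↓)
238 − 50 = 188°   (analog 50° ↓)
188 + 209 = 397 → 397 − 360 = 37°   (split-comp 29° ↑)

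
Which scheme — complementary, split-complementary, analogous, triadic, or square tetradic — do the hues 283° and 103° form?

complementary

Sort the hues: 103°, 283°.
Successive gaps around the wheel: 180°, 180°.
Two hues 180° apart are complementary.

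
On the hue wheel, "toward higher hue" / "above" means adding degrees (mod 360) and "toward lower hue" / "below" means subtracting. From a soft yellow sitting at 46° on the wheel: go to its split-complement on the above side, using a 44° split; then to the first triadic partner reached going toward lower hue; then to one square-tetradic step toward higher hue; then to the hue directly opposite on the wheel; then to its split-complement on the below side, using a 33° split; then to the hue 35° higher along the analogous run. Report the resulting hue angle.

split-comp 44° ↑ +224°: 46 + 224 = 270°
triadic ↓ −120°: 270 − 120 = 150°
square ↑ +90°: 150 + 90 = 240°
complement +180°: 240 + 180 = 420 → 420 − 360 = 60°
split-comp 33° ↓ +147°: 60 + 147 = 207°
analog 35° ↑ +35°: 207 + 35 = 242°

242°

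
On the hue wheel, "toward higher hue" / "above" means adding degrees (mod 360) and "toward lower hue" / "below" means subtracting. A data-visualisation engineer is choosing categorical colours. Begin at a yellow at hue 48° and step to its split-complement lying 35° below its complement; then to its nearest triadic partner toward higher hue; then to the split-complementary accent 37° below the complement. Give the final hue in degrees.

+145° (split-comp 35° ↓): 48 + 145 = 193°
+120° (triadic ↑): 193 + 120 = 313°
+143° (split-comp 37° ↓): 313 + 143 = 456 → 456 − 360 = 96°

96°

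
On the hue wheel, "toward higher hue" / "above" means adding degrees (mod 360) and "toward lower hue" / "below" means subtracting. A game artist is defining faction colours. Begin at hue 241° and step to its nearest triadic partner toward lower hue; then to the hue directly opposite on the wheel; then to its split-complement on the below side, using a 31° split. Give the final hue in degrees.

−120° (triadic ↓): 241 − 120 = 121°
+180° (complement): 121 + 180 = 301°
+149° (split-comp 31° ↓): 301 + 149 = 450 → 450 − 360 = 90°

90°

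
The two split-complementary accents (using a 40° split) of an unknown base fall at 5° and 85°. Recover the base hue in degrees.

The accents sit 40° either side of the complement, so the complement is their short-arc midpoint on the wheel.
Short-arc midpoint of 5° and 85°: 45°.
Base is 180° from the complement: 45 − 180 = -135 → -135 + 360 = 225°

225°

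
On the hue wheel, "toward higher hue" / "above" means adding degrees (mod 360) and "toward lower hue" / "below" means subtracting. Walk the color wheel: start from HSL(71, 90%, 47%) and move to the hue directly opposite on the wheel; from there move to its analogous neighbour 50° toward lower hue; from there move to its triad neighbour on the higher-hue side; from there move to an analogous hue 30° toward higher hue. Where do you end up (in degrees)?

351°

71 + 180 = 251°   (complement)
251 − 50 = 201°   (analog 50° ↓)
201 + 120 = 321°   (triadic ↑)
321 + 30 = 351°   (analog 30° ↑)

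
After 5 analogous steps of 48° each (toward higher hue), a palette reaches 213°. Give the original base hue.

5 steps of 48° (toward higher hue) give a net shift of +240°.
Start = end − shift: 213 − 240 = -27 → -27 + 360 = 333°

333°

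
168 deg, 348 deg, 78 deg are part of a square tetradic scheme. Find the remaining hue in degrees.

258°

A square tetradic scheme places four hues every 90°.
The full set through 78° is {78°, 168°, 258°, 348°}.
Given {78°, 168°, 348°}, the missing hue is 258°.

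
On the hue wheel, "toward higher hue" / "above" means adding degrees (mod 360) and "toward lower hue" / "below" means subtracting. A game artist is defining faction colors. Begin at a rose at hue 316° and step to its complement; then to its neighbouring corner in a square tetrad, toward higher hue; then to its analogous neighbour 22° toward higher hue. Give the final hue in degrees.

+180° (complement): 316 + 180 = 496 → 496 − 360 = 136°
+90° (square ↑): 136 + 90 = 226°
+22° (analog 22° ↑): 226 + 22 = 248°

248°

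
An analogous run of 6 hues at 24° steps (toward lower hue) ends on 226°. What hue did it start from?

5 steps of 24° (toward lower hue) give a net shift of −120°.
Start = end − shift: 226 + 120 = 346°

346°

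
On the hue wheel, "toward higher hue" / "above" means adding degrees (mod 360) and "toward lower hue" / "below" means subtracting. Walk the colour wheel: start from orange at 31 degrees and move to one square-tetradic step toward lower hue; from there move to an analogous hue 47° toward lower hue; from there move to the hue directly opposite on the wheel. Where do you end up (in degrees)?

square ↓ −90°: 31 − 90 = -59 → -59 + 360 = 301°
analog 47° ↓ −47°: 301 − 47 = 254°
complement +180°: 254 + 180 = 434 → 434 − 360 = 74°

74°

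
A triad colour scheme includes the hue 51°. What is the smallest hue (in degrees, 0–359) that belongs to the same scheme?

51°

A triad places three hues 120° apart.
The full set through 51° is {51°, 171°, 291°}.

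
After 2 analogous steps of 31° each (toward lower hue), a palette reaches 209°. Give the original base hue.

271°

2 steps of 31° (toward lower hue) give a net shift of −62°.
Start = end − shift: 209 + 62 = 271°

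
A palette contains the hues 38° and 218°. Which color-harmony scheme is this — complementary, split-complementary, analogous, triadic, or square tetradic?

complementary

Sort the hues: 38°, 218°.
Successive gaps around the wheel: 180°, 180°.
Two hues 180° apart are complementary.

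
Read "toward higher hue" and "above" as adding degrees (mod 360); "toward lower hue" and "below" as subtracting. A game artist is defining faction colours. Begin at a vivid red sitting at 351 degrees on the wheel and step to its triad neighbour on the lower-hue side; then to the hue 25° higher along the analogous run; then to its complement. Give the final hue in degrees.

76°

−120° (triadic ↓): 351 − 120 = 231°
+25° (analog 25° ↑): 231 + 25 = 256°
+180° (complement): 256 + 180 = 436 → 436 − 360 = 76°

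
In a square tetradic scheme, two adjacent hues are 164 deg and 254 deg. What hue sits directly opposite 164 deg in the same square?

344°

A square tetradic scheme places four hues 90° apart; opposite corners are 180° apart.
164 + 180 = 344°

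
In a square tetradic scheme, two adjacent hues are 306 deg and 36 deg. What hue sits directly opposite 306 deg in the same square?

A square tetradic scheme places four hues 90° apart; opposite corners are 180° apart.
306 + 180 = 486 → 486 − 360 = 126°

126°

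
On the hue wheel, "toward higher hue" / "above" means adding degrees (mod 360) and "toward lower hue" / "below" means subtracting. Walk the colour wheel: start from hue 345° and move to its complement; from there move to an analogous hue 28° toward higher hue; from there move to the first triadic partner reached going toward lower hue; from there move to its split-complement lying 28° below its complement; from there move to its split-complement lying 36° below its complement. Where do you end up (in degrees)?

345 + 180 = 525 → 525 − 360 = 165°   (complement)
165 + 28 = 193°   (analog 28° ↑)
193 − 120 = 73°   (triadic ↓)
73 + 152 = 225°   (split-comp 28° ↓)
225 + 144 = 369 → 369 − 360 = 9°   (split-comp 36° ↓)

9°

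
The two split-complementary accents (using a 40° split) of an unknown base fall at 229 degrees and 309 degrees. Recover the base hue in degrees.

The accents sit 40° either side of the complement, so the complement is their short-arc midpoint on the wheel.
Short-arc midpoint of 229° and 309°: 269°.
Base is 180° from the complement: 269 − 180 = 89°

89°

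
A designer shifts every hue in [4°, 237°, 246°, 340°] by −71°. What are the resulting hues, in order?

293°, 166°, 175°, 269°

4 − 71 = -67 → -67 + 360 = 293°
237 − 71 = 166°
246 − 71 = 175°
340 − 71 = 269°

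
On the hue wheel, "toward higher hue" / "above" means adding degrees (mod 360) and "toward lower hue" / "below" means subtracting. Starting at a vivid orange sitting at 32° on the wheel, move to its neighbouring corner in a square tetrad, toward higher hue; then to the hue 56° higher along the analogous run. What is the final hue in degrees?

178°

+90° (square ↑): 32 + 90 = 122°
+56° (analog 56° ↑): 122 + 56 = 178°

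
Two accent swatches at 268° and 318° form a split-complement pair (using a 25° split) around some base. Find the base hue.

113°

The accents sit 25° either side of the complement, so the complement is their short-arc midpoint on the wheel.
Short-arc midpoint of 268° and 318°: 293°.
Base is 180° from the complement: 293 − 180 = 113°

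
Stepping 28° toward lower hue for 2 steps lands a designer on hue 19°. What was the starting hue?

2 steps of 28° (toward lower hue) give a net shift of −56°.
Start = end − shift: 19 + 56 = 75°

75°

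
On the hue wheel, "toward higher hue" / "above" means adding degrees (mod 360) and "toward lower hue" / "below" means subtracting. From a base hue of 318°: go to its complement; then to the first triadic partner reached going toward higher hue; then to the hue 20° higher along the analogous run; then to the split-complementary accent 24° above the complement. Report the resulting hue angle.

318 + 180 = 498 → 498 − 360 = 138°   (complement)
138 + 120 = 258°   (triadic ↑)
258 + 20 = 278°   (analog 20° ↑)
278 + 204 = 482 → 482 − 360 = 122°   (split-comp 24° ↑)

122°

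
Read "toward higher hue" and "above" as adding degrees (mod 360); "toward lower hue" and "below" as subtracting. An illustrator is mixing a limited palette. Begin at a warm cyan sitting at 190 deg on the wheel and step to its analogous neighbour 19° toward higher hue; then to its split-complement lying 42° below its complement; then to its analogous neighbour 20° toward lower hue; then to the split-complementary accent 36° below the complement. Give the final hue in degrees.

analog 19° ↑ +19°: 190 + 19 = 209°
split-comp 42° ↓ +138°: 209 + 138 = 347°
analog 20° ↓ −20°: 347 − 20 = 327°
split-comp 36° ↓ +144°: 327 + 144 = 471 → 471 − 360 = 111°

111°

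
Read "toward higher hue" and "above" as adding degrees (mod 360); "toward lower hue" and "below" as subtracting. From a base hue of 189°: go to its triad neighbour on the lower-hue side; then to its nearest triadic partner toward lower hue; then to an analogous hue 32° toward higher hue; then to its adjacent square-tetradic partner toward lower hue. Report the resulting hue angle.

251°

189 − 120 = 69°   (triadic ↓)
69 − 120 = -51 → -51 + 360 = 309°   (triadic ↓)
309 + 32 = 341°   (analog 32° ↑)
341 − 90 = 251°   (square ↓)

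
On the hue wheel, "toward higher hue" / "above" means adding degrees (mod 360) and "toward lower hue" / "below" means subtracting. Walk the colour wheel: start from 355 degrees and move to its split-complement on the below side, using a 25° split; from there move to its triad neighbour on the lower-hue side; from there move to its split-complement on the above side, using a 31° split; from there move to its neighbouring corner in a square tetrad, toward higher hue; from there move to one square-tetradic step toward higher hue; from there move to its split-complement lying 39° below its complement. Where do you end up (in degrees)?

split-comp 25° ↓ +155°: 355 + 155 = 510 → 510 − 360 = 150°
triadic ↓ −120°: 150 − 120 = 30°
split-comp 31° ↑ +211°: 30 + 211 = 241°
square ↑ +90°: 241 + 90 = 331°
square ↑ +90°: 331 + 90 = 421 → 421 − 360 = 61°
split-comp 39° ↓ +141°: 61 + 141 = 202°

202°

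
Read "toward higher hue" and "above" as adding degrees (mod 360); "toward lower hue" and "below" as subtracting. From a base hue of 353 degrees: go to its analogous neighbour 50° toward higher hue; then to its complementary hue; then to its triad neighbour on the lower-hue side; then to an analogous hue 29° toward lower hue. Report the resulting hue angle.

+50° (analog 50° ↑): 353 + 50 = 403 → 403 − 360 = 43°
+180° (complement): 43 + 180 = 223°
−120° (triadic ↓): 223 − 120 = 103°
−29° (analog 29° ↓): 103 − 29 = 74°

74°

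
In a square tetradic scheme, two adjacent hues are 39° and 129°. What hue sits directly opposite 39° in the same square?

A square tetradic scheme places four hues 90° apart; opposite corners are 180° apart.
39 + 180 = 219°

219°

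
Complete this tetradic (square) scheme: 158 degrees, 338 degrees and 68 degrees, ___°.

A square tetradic scheme places four hues every 90°.
The full set through 68° is {68°, 158°, 248°, 338°}.
Given {68°, 158°, 338°}, the missing hue is 248°.

248°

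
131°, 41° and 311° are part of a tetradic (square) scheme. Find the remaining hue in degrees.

A square tetradic scheme places four hues every 90°.
The full set through 41° is {41°, 131°, 221°, 311°}.
Given {41°, 131°, 311°}, the missing hue is 221°.

221°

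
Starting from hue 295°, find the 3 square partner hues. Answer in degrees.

A square tetradic scheme places four hues every 90°.
295 + 90 = 385 → 385 − 360 = 25°
295 + 180 = 475 → 475 − 360 = 115°
295 + 270 = 565 → 565 − 360 = 205°

25°, 115°, and 205°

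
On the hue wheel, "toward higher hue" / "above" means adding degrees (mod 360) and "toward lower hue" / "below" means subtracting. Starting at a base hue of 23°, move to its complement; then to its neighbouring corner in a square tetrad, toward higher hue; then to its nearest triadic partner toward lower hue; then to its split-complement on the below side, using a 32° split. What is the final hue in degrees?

complement +180°: 23 + 180 = 203°
square ↑ +90°: 203 + 90 = 293°
triadic ↓ −120°: 293 − 120 = 173°
split-comp 32° ↓ +148°: 173 + 148 = 321°

321°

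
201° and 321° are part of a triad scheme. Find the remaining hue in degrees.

81°

A triad places three hues 120° apart.
The full set through 201° is {81°, 201°, 321°}.
Given {201°, 321°}, the missing hue is 81°.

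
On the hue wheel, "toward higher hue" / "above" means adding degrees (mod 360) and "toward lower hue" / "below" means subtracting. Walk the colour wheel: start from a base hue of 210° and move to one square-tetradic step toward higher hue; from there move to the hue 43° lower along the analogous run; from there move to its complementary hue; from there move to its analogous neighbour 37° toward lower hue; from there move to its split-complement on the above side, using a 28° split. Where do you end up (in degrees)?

248°

210 + 90 = 300°   (square ↑)
300 − 43 = 257°   (analog 43° ↓)
257 + 180 = 437 → 437 − 360 = 77°   (complement)
77 − 37 = 40°   (analog 37° ↓)
40 + 208 = 248°   (split-comp 28° ↑)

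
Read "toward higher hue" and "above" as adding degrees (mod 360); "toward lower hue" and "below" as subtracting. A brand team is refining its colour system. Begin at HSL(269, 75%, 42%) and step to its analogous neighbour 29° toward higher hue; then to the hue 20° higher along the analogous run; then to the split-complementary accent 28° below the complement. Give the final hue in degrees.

269 + 29 = 298°   (analog 29° ↑)
298 + 20 = 318°   (analog 20° ↑)
318 + 152 = 470 → 470 − 360 = 110°   (split-comp 28° ↓)

110°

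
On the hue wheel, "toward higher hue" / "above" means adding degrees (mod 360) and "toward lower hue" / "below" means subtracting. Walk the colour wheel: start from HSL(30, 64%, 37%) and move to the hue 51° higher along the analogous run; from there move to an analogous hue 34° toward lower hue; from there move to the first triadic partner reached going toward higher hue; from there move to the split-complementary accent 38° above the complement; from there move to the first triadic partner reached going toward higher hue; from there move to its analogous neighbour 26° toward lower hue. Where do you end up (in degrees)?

30 + 51 = 81°   (analog 51° ↑)
81 − 34 = 47°   (analog 34° ↓)
47 + 120 = 167°   (triadic ↑)
167 + 218 = 385 → 385 − 360 = 25°   (split-comp 38° ↑)
25 + 120 = 145°   (triadic ↑)
145 − 26 = 119°   (analog 26° ↓)

119°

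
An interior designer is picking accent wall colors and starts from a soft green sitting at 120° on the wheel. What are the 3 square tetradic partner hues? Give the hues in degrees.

210°, 300°, and 30°

A square tetradic scheme places four hues every 90°.
120 + 90 = 210°
120 + 180 = 300°
120 + 270 = 390 → 390 − 360 = 30°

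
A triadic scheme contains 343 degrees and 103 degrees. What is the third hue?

A triad spaces three hues 120° apart.
The full set is {103°, 223°, 343°}.

223°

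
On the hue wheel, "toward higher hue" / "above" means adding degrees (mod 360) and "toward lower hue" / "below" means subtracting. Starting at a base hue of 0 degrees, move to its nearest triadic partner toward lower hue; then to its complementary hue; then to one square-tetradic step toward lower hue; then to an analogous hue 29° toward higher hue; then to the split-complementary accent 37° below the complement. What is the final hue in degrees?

142°

triadic ↓ −120°: 0 − 120 = -120 → -120 + 360 = 240°
complement +180°: 240 + 180 = 420 → 420 − 360 = 60°
square ↓ −90°: 60 − 90 = -30 → -30 + 360 = 330°
analog 29° ↑ +29°: 330 + 29 = 359°
split-comp 37° ↓ +143°: 359 + 143 = 502 → 502 − 360 = 142°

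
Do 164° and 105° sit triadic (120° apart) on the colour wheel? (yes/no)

no

Angular distance: |164 − 105| = 59 = 59°.
Triadic (120° apart) requires 120°.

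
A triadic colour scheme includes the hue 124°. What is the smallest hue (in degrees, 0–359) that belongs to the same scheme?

4°

A triad places three hues 120° apart.
The full set through 124° is {4°, 124°, 244°}.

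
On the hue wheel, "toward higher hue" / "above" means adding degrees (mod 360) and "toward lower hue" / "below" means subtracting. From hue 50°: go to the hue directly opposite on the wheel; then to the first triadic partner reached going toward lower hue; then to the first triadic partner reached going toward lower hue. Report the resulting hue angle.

complement +180°: 50 + 180 = 230°
triadic ↓ −120°: 230 − 120 = 110°
triadic ↓ −120°: 110 − 120 = -10 → -10 + 360 = 350°

350°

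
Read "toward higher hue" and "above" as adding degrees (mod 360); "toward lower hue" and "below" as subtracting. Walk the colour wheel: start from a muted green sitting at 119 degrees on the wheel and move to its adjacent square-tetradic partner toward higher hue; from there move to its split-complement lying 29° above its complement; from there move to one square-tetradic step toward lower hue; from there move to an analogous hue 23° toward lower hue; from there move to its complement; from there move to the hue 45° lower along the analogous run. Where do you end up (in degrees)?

119 + 90 = 209°   (square ↑)
209 + 209 = 418 → 418 − 360 = 58°   (split-comp 29° ↑)
58 − 90 = -32 → -32 + 360 = 328°   (square ↓)
328 − 23 = 305°   (analog 23° ↓)
305 + 180 = 485 → 485 − 360 = 125°   (complement)
125 − 45 = 80°   (analog 45° ↓)

80°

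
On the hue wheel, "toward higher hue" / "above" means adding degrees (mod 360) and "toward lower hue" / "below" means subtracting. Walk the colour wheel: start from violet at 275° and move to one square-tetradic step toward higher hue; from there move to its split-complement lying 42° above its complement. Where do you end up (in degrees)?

+90° (square ↑): 275 + 90 = 365 → 365 − 360 = 5°
+222° (split-comp 42° ↑): 5 + 222 = 227°

227°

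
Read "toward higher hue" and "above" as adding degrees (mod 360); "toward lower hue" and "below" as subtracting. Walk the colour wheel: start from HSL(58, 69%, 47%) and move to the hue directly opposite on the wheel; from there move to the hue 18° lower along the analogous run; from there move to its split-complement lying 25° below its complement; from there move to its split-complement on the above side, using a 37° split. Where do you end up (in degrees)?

232°

complement +180°: 58 + 180 = 238°
analog 18° ↓ −18°: 238 − 18 = 220°
split-comp 25° ↓ +155°: 220 + 155 = 375 → 375 − 360 = 15°
split-comp 37° ↑ +217°: 15 + 217 = 232°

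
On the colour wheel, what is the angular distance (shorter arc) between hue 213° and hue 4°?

151°

|213 − 4| = 209.
The shorter arc is 360 − 209 = 151°.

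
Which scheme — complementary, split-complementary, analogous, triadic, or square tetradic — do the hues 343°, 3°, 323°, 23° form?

analogous

Sort the hues: 3°, 23°, 323°, 343°.
Successive gaps around the wheel: 20°, 300°, 20°, 20°.
A run of hues at equal small steps (20°) with one large closing gap is an analogous group.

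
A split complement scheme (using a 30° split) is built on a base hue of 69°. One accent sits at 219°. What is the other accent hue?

279°

Split-complementary hues sit 30° either side of the complement.
Complement of the base 69°: 69 + 180 = 249°
The given accent 219° is 30° one side of 249°; the other accent sits 30° the other side: 249 + 30 = 279°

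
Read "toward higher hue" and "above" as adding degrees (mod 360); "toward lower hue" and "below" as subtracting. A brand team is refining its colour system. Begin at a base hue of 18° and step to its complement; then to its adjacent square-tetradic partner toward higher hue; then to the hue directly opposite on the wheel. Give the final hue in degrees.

18 + 180 = 198°   (complement)
198 + 90 = 288°   (square ↑)
288 + 180 = 468 → 468 − 360 = 108°   (complement)

108°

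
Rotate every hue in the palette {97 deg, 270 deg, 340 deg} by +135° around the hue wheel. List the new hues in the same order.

97 + 135 = 232°
270 + 135 = 405 → 405 − 360 = 45°
340 + 135 = 475 → 475 − 360 = 115°

232°, 45°, 115°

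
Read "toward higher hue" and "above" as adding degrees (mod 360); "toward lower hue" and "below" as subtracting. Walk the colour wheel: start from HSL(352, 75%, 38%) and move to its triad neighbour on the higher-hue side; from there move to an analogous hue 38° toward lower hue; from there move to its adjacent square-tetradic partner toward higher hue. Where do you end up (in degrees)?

352 + 120 = 472 → 472 − 360 = 112°   (triadic ↑)
112 − 38 = 74°   (analog 38° ↓)
74 + 90 = 164°   (square ↑)

164°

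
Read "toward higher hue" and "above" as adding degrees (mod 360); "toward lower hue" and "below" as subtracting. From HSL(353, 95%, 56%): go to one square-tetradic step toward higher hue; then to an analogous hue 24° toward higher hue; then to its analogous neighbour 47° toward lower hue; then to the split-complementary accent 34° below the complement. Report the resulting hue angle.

206°

square ↑ +90°: 353 + 90 = 443 → 443 − 360 = 83°
analog 24° ↑ +24°: 83 + 24 = 107°
analog 47° ↓ −47°: 107 − 47 = 60°
split-comp 34° ↓ +146°: 60 + 146 = 206°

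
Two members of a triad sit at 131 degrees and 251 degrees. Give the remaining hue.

11°

A triad spaces three hues 120° apart.
The full set is {11°, 131°, 251°}.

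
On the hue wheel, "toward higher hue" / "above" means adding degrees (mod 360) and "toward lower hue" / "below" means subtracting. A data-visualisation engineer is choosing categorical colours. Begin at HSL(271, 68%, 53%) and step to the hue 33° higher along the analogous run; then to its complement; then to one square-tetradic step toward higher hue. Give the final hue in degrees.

271 + 33 = 304°   (analog 33° ↑)
304 + 180 = 484 → 484 − 360 = 124°   (complement)
124 + 90 = 214°   (square ↑)

214°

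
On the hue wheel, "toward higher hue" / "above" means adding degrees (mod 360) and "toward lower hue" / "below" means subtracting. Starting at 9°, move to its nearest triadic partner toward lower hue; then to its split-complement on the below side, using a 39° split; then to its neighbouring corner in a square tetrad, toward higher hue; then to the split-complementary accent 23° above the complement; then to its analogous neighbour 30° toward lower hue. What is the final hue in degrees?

triadic ↓ −120°: 9 − 120 = -111 → -111 + 360 = 249°
split-comp 39° ↓ +141°: 249 + 141 = 390 → 390 − 360 = 30°
square ↑ +90°: 30 + 90 = 120°
split-comp 23° ↑ +203°: 120 + 203 = 323°
analog 30° ↓ −30°: 323 − 30 = 293°

293°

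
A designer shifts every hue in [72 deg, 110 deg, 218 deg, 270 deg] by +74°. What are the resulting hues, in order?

146°, 184°, 292°, 344°

72 + 74 = 146°
110 + 74 = 184°
218 + 74 = 292°
270 + 74 = 344°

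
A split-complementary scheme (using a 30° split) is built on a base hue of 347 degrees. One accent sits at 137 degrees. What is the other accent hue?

Split-complementary hues sit 30° either side of the complement.
Complement of the base 347°: 347 + 180 = 527 → 527 − 360 = 167°
The given accent 137° is 30° one side of 167°; the other accent sits 30° the other side: 167 + 30 = 197°

197°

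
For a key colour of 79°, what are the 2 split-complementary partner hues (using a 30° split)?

229° and 289°

Split-complementary hues sit 30° either side of the complement.
Complement of 79°: 79 + 180 = 259°
259 − 30 = 229°
259 + 30 = 289°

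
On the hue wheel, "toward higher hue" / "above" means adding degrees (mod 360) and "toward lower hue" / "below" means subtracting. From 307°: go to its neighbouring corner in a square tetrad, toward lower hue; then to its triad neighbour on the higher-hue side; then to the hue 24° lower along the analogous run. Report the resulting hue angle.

−90° (square ↓): 307 − 90 = 217°
+120° (triadic ↑): 217 + 120 = 337°
−24° (analog 24° ↓): 337 − 24 = 313°

313°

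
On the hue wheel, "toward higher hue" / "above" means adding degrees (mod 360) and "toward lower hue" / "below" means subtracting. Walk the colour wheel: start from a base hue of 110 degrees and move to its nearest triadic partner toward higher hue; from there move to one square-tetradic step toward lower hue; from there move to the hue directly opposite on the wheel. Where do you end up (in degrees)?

110 + 120 = 230°   (triadic ↑)
230 − 90 = 140°   (square ↓)
140 + 180 = 320°   (complement)

320°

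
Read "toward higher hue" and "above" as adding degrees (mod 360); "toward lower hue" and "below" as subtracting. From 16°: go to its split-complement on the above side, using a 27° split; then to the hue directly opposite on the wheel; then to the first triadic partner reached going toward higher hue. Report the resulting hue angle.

+207° (split-comp 27° ↑): 16 + 207 = 223°
+180° (complement): 223 + 180 = 403 → 403 − 360 = 43°
+120° (triadic ↑): 43 + 120 = 163°

163°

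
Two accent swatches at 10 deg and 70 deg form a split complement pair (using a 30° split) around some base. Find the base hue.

220°

The accents sit 30° either side of the complement, so the complement is their short-arc midpoint on the wheel.
Short-arc midpoint of 10° and 70°: 40°.
Base is 180° from the complement: 40 − 180 = -140 → -140 + 360 = 220°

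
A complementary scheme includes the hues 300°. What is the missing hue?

The complement sits 180° across the wheel.
The full set through 300° is {120°, 300°}.
Given {300°}, the missing hue is 120°.

120°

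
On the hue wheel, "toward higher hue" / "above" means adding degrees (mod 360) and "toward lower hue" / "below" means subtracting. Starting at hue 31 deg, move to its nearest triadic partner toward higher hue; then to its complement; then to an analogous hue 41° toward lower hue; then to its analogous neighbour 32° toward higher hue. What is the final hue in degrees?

31 + 120 = 151°   (triadic ↑)
151 + 180 = 331°   (complement)
331 − 41 = 290°   (analog 41° ↓)
290 + 32 = 322°   (analog 32° ↑)

322°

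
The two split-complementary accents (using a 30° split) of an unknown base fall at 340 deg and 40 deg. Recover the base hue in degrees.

190°

The accents sit 30° either side of the complement, so the complement is their short-arc midpoint on the wheel.
Short-arc midpoint of 340° and 40°: 10°.
Base is 180° from the complement: 10 − 180 = -170 → -170 + 360 = 190°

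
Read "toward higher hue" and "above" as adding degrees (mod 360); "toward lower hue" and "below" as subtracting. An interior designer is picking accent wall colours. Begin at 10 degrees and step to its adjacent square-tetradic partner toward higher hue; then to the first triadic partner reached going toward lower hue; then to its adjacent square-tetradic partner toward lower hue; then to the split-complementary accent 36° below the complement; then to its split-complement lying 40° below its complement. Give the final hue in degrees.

+90° (square ↑): 10 + 90 = 100°
−120° (triadic ↓): 100 − 120 = -20 → -20 + 360 = 340°
−90° (square ↓): 340 − 90 = 250°
+144° (split-comp 36° ↓): 250 + 144 = 394 → 394 − 360 = 34°
+140° (split-comp 40° ↓): 34 + 140 = 174°

174°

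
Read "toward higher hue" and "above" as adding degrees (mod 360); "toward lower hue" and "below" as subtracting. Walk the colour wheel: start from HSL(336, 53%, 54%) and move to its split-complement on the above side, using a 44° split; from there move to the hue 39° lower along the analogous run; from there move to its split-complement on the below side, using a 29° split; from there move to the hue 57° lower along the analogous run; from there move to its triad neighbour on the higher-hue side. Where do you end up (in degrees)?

split-comp 44° ↑ +224°: 336 + 224 = 560 → 560 − 360 = 200°
analog 39° ↓ −39°: 200 − 39 = 161°
split-comp 29° ↓ +151°: 161 + 151 = 312°
analog 57° ↓ −57°: 312 − 57 = 255°
triadic ↑ +120°: 255 + 120 = 375 → 375 − 360 = 15°

15°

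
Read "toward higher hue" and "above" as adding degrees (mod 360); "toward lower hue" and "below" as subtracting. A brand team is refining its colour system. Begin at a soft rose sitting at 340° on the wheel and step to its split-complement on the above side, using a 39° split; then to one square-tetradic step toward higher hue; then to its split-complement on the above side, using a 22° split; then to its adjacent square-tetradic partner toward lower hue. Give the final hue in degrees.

41°

340 + 219 = 559 → 559 − 360 = 199°   (split-comp 39° ↑)
199 + 90 = 289°   (square ↑)
289 + 202 = 491 → 491 − 360 = 131°   (split-comp 22° ↑)
131 − 90 = 41°   (square ↓)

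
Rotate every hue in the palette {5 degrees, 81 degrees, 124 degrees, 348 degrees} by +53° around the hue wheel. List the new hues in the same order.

58°, 134°, 177°, 41°

5 + 53 = 58°
81 + 53 = 134°
124 + 53 = 177°
348 + 53 = 401 → 401 − 360 = 41°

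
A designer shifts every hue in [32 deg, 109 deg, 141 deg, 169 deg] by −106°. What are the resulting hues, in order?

32 − 106 = -74 → -74 + 360 = 286°
109 − 106 = 3°
141 − 106 = 35°
169 − 106 = 63°

286°, 3°, 35°, 63°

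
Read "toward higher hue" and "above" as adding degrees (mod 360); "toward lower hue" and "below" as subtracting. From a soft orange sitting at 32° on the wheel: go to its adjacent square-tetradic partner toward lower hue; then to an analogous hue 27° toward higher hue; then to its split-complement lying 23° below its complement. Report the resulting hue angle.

−90° (square ↓): 32 − 90 = -58 → -58 + 360 = 302°
+27° (analog 27° ↑): 302 + 27 = 329°
+157° (split-comp 23° ↓): 329 + 157 = 486 → 486 − 360 = 126°

126°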